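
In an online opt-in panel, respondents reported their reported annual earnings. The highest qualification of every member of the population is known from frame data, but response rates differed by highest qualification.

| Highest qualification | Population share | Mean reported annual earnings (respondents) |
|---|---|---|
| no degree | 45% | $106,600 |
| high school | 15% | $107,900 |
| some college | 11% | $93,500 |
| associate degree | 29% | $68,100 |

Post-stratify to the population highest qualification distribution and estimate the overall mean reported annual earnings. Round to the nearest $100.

Reweight to the known highest qualification distribution:
  no degree: 0.45 × 106,600 = 47,970
  high school: 0.15 × 107,900 = 16,185
  some college: 0.11 × 93,500 = 10,285
  associate degree: 0.29 × 68,100 = 19,749
Post-stratified estimate = 94,189 → $94,200.

$94,200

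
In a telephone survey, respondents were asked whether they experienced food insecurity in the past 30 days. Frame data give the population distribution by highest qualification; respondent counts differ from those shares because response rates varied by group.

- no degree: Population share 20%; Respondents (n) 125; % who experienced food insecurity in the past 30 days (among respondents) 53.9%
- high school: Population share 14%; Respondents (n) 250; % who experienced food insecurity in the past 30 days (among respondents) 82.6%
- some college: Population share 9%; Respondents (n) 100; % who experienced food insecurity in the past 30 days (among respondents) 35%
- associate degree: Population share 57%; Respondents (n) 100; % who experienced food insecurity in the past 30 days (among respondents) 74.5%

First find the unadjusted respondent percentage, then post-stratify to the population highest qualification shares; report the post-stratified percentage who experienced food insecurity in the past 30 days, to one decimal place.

Unadjusted (pooled respondent) estimate weights by respondent counts:
  (125/575)×53.9 + (250/575)×82.6 + (100/575)×35 + (100/575)×74.5 = 66.6739%
Post-stratifying to population shares instead:
  0.2×53.9 + 0.14×82.6 + 0.09×35 + 0.57×74.5 = 67.959%

68.0%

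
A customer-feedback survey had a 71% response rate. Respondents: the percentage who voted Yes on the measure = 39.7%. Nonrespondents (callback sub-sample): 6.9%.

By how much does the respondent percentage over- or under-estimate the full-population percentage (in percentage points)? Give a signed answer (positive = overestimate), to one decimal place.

+9.5 percentage points

Nonresponse fraction = 1 − 0.71 = 0.29.
Bias = (nonresponse fraction) × (respondent percentage − nonrespondent percentage)
     = 0.29 × (39.7 − 6.9) = 0.29 × 32.8 = 9.512.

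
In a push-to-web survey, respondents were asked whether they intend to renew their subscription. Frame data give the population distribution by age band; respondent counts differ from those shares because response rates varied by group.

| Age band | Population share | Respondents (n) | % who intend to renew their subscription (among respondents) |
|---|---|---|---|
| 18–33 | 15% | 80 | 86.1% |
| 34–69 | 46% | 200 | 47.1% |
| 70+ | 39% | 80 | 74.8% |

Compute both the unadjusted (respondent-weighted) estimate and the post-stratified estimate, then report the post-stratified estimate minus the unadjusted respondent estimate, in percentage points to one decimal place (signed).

Unadjusted (pooled respondent) estimate weights by respondent counts:
  (80/360)×86.1 + (200/360)×47.1 + (80/360)×74.8 = 61.9222%
Post-stratified estimate weights by population shares:
  0.15×86.1 + 0.46×47.1 + 0.39×74.8 = 63.753%
Difference = 63.753 − 61.9222 = 1.8308 pp.

+1.8 percentage points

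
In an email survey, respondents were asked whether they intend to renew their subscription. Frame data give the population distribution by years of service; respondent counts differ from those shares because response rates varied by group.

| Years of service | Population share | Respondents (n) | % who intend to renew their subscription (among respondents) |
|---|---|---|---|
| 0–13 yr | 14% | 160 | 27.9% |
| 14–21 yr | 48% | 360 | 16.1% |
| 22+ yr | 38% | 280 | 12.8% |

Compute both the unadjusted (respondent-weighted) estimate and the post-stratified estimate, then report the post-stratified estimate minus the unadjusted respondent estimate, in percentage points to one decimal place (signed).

Without adjustment, the pooled respondent share is:
  (160/800)×27.9 + (360/800)×16.1 + (280/800)×12.8 = 17.305%
Post-stratified estimate weights by population shares:
  0.14×27.9 + 0.48×16.1 + 0.38×12.8 = 16.498%
Difference = 16.498 − 17.305 = -0.807 pp.

-0.8 percentage points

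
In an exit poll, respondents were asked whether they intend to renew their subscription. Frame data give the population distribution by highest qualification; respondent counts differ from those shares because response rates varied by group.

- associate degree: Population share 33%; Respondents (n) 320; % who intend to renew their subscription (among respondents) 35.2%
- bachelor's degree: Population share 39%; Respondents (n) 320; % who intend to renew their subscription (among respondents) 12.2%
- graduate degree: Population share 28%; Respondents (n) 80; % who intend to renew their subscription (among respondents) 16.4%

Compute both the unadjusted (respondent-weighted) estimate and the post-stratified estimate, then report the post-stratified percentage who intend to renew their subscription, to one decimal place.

Naive respondent-only estimate (weights = respondent counts):
  (320/720)×35.2 + (320/720)×12.2 + (80/720)×16.4 = 22.8889%
Reweighting by population highest qualification shares:
  0.33×35.2 + 0.39×12.2 + 0.28×16.4 = 20.966%

21.0%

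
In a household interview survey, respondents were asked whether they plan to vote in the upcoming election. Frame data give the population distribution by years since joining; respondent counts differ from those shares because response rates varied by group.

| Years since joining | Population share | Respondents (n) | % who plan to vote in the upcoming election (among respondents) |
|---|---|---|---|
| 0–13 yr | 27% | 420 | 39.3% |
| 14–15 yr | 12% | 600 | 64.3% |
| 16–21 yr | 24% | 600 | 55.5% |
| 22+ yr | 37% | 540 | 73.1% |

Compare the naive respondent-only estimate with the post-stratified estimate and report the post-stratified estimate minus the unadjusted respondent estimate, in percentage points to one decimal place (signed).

-0.5 percentage points

Without adjustment, the pooled respondent share is:
  (420/2160)×39.3 + (600/2160)×64.3 + (600/2160)×55.5 + (540/2160)×73.1 = 59.1944%
Post-stratifying to population shares instead:
  0.27×39.3 + 0.12×64.3 + 0.24×55.5 + 0.37×73.1 = 58.694%
Difference = 58.694 − 59.1944 = -0.5004 pp.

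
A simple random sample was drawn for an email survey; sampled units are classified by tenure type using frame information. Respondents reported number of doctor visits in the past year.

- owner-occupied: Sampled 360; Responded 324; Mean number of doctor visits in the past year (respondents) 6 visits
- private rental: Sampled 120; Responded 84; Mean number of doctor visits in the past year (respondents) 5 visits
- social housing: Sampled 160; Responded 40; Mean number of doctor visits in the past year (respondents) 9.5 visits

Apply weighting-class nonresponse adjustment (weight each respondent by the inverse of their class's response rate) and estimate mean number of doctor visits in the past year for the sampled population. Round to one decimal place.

Class response rates: owner-occupied 324/360 = 90%, private rental 84/120 = 70%, social housing 40/160 = 25%.
Weighting each respondent by the inverse class response rate inflates each class back to its sampled size, so the class weight is n_sampled:
  owner-occupied: 360 × 6 = 2160
  private rental: 120 × 5 = 600
  social housing: 160 × 9.5 = 1520
Adjusted estimate = 4280 / 640 = 6.6875 → 6.7.

6.7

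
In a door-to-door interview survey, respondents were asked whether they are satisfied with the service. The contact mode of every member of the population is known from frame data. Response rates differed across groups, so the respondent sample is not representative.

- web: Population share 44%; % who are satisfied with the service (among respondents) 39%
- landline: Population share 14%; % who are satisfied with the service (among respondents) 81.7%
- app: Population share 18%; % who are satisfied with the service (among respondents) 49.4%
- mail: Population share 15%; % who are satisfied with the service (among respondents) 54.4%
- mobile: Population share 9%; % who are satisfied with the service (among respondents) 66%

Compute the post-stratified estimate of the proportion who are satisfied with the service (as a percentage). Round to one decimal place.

Post-stratification weights by population share, not respondent share:
  web: 0.44 × 39 = 17.16
  landline: 0.14 × 81.7 = 11.438
  app: 0.18 × 49.4 = 8.892
  mail: 0.15 × 54.4 = 8.16
  mobile: 0.09 × 66 = 5.94
Post-stratified estimate = 51.59 → 51.6%.

51.6%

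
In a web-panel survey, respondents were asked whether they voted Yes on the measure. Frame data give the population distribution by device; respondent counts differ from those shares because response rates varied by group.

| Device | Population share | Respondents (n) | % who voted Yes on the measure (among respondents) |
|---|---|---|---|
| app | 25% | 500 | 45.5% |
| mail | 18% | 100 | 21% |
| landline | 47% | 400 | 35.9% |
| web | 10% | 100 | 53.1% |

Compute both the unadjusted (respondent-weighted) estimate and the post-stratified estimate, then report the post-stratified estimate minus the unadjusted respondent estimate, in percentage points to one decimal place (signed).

-3.1 percentage points

Unadjusted (pooled respondent) estimate weights by respondent counts:
  (500/1100)×45.5 + (100/1100)×21 + (400/1100)×35.9 + (100/1100)×53.1 = 40.4727%
Reweighting by population device shares:
  0.25×45.5 + 0.18×21 + 0.47×35.9 + 0.1×53.1 = 37.338%
Difference = 37.338 − 40.4727 = -3.1347 pp.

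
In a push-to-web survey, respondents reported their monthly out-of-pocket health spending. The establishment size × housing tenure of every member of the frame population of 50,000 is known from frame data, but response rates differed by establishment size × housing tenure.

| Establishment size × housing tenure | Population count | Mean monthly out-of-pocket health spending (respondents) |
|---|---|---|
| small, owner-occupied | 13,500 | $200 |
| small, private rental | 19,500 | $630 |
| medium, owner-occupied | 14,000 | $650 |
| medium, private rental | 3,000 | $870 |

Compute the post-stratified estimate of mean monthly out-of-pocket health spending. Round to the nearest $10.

$530

Each cell contributes population-share × respondent value:
  small, owner-occupied: (13,500/50,000) × 200 = 54
  small, private rental: (19,500/50,000) × 630 = 245.7
  medium, owner-occupied: (14,000/50,000) × 650 = 182
  medium, private rental: (3,000/50,000) × 870 = 52.2
Post-stratified estimate = 533.9 → $530.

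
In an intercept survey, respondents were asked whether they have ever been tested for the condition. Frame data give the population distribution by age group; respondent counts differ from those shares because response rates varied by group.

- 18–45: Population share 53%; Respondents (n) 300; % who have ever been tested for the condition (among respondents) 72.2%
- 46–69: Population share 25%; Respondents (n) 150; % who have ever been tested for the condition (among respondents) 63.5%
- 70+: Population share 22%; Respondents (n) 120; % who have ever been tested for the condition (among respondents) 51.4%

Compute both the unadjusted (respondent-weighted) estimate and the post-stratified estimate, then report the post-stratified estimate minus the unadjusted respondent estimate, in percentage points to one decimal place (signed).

Naive respondent-only estimate (weights = respondent counts):
  (300/570)×72.2 + (150/570)×63.5 + (120/570)×51.4 = 65.5316%
Post-stratifying to population shares instead:
  0.53×72.2 + 0.25×63.5 + 0.22×51.4 = 65.449%
Difference = 65.449 − 65.5316 = -0.0826 pp.

-0.1 percentage points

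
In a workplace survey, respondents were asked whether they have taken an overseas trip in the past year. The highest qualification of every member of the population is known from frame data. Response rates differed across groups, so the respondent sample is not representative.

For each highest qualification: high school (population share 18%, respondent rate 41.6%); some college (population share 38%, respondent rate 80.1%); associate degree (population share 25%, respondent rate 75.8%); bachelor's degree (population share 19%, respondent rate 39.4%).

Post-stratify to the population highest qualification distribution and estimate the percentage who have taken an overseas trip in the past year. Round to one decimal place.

64.4%

Post-stratification weights by population share, not respondent share:
  high school: 0.18 × 41.6 = 7.488
  some college: 0.38 × 80.1 = 30.438
  associate degree: 0.25 × 75.8 = 18.95
  bachelor's degree: 0.19 × 39.4 = 7.486
Post-stratified estimate = 64.362 → 64.4%.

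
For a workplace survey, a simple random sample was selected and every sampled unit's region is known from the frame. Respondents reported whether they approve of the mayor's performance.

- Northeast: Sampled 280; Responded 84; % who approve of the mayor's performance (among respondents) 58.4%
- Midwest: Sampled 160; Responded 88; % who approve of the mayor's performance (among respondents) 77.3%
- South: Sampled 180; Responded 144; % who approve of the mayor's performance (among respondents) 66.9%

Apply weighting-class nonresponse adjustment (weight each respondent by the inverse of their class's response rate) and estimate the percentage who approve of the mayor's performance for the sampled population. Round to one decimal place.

Class response rates: Northeast 84/280 = 30%, Midwest 88/160 = 55%, South 144/180 = 80%.
With weight = n_sampled/n_responded per class, the weighted class total is n_sampled:
  Northeast: 280 × 58.4 = 16,352
  Midwest: 160 × 77.3 = 12,368
  South: 180 × 66.9 = 12042
Adjusted estimate = 40,762 / 620 = 65.7452 → 65.7%.

65.7%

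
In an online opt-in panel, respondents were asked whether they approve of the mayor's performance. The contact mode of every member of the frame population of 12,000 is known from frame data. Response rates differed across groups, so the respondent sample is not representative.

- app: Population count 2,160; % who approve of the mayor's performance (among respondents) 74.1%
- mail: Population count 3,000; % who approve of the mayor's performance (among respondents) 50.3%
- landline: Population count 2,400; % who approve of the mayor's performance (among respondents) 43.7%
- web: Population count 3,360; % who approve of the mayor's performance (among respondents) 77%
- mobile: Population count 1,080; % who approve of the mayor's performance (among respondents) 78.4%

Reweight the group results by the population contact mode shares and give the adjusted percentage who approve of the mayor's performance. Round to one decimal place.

Post-stratification weights by population share, not respondent share:
  app: (2,160/12,000) × 74.1 = 13.338
  mail: (3,000/12,000) × 50.3 = 12.575
  landline: (2,400/12,000) × 43.7 = 8.74
  web: (3,360/12,000) × 77 = 21.56
  mobile: (1,080/12,000) × 78.4 = 7.056
Post-stratified estimate = 63.269 → 63.3%.

63.3%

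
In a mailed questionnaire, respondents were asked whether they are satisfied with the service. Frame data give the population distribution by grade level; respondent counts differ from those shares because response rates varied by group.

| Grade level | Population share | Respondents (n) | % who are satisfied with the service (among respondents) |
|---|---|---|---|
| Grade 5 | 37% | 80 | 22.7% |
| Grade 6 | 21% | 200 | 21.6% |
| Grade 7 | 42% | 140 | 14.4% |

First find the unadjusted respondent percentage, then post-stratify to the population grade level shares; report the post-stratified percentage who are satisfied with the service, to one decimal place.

19.0%

Naive respondent-only estimate (weights = respondent counts):
  (80/420)×22.7 + (200/420)×21.6 + (140/420)×14.4 = 19.4095%
Post-stratified estimate weights by population shares:
  0.37×22.7 + 0.21×21.6 + 0.42×14.4 = 18.983%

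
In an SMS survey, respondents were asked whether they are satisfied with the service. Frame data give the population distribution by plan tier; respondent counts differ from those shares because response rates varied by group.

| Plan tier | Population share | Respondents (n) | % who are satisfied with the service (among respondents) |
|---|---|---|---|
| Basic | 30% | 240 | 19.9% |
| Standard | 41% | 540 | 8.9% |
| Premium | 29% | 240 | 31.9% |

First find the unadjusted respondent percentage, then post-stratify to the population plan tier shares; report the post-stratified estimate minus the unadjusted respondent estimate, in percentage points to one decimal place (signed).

+2.0 percentage points

Without adjustment, the pooled respondent share is:
  (240/1020)×19.9 + (540/1020)×8.9 + (240/1020)×31.9 = 16.9%
Reweighting by population plan tier shares:
  0.3×19.9 + 0.41×8.9 + 0.29×31.9 = 18.87%
Difference = 18.87 − 16.9 = 1.97 pp.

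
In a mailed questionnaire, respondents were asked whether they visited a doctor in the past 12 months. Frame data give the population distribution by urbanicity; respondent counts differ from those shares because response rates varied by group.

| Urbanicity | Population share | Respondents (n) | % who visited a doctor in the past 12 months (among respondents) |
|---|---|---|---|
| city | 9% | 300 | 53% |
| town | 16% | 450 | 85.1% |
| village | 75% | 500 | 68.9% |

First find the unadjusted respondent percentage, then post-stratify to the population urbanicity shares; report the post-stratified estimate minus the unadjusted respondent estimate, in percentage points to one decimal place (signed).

Without adjustment, the pooled respondent share is:
  (300/1250)×53 + (450/1250)×85.1 + (500/1250)×68.9 = 70.916%
Reweighting by population urbanicity shares:
  0.09×53 + 0.16×85.1 + 0.75×68.9 = 70.061%
Difference = 70.061 − 70.916 = -0.855 pp.

-0.9 percentage points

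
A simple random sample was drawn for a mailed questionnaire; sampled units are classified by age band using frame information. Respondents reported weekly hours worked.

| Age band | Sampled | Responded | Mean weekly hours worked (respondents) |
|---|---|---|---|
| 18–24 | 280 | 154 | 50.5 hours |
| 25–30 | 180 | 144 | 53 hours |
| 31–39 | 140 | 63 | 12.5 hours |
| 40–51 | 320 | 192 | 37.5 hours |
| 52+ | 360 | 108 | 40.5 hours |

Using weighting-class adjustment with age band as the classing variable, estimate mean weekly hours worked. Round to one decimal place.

Class response rates: 18–24 154/280 = 55%, 25–30 144/180 = 80%, 31–39 63/140 = 45%, 40–51 192/320 = 60%, 52+ 108/360 = 30%.
Inverse-response-rate weighting restores each class to its sampled count, so class totals weight by n_sampled:
  18–24: 280 × 50.5 = 14,140
  25–30: 180 × 53 = 9540
  31–39: 140 × 12.5 = 1750
  40–51: 320 × 37.5 = 12,000
  52+: 360 × 40.5 = 14,580
Adjusted estimate = 52,010 / 1,280 = 40.6328 → 40.6.

40.6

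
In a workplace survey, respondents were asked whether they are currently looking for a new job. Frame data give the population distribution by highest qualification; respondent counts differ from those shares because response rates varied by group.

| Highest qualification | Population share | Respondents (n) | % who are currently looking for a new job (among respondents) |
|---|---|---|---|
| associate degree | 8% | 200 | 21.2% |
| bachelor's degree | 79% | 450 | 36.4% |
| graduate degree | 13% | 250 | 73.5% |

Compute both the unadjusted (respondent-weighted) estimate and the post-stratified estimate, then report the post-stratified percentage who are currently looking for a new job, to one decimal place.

40.0%

Unadjusted (pooled respondent) estimate weights by respondent counts:
  (200/900)×21.2 + (450/900)×36.4 + (250/900)×73.5 = 43.3278%
Reweighting by population highest qualification shares:
  0.08×21.2 + 0.79×36.4 + 0.13×73.5 = 40.007%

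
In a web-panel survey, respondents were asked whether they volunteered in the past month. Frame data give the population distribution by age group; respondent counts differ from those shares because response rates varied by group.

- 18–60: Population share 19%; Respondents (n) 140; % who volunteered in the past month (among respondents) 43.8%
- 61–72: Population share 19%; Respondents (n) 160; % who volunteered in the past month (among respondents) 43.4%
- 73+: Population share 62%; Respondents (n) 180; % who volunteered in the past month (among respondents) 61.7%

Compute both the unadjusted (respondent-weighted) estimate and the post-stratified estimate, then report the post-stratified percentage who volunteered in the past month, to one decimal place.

Unadjusted (pooled respondent) estimate weights by respondent counts:
  (140/480)×43.8 + (160/480)×43.4 + (180/480)×61.7 = 50.3792%
Reweighting by population age group shares:
  0.19×43.8 + 0.19×43.4 + 0.62×61.7 = 54.822%

54.8%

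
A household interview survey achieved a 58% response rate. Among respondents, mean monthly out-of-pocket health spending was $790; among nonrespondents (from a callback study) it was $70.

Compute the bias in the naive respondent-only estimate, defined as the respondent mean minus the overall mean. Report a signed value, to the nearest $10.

+$300

Nonresponse fraction = 1 − 0.58 = 0.42.
Bias = (nonresponse fraction) × (respondent mean − nonrespondent mean)
     = 0.42 × (790 − 70) = 0.42 × 720 = 302.4.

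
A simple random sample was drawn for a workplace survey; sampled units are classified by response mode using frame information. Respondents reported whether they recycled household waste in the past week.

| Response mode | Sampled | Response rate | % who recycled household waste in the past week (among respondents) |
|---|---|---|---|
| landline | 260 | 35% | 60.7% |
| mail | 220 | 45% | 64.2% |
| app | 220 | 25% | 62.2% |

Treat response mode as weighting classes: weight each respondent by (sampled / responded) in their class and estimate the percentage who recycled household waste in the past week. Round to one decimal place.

Inverse-response-rate weighting restores each class to its sampled count, so class totals weight by n_sampled:
  landline: 260 × 60.7 = 15,782
  mail: 220 × 64.2 = 14,124
  app: 220 × 62.2 = 13,684
Adjusted estimate = 43,590 / 700 = 62.2714 → 62.3%.

62.3%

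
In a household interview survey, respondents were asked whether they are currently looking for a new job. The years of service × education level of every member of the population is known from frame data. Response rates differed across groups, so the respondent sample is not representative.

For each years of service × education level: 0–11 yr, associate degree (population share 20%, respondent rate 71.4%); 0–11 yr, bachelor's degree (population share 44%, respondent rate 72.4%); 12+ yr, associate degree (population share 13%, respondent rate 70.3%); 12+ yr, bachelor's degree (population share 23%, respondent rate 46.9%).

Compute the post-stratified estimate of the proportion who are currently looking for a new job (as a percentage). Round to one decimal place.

Post-stratification weights by population share, not respondent share:
  0–11 yr, associate degree: 0.2 × 71.4 = 14.28
  0–11 yr, bachelor's degree: 0.44 × 72.4 = 31.856
  12+ yr, associate degree: 0.13 × 70.3 = 9.139
  12+ yr, bachelor's degree: 0.23 × 46.9 = 10.787
Post-stratified estimate = 66.062 → 66.1%.

66.1%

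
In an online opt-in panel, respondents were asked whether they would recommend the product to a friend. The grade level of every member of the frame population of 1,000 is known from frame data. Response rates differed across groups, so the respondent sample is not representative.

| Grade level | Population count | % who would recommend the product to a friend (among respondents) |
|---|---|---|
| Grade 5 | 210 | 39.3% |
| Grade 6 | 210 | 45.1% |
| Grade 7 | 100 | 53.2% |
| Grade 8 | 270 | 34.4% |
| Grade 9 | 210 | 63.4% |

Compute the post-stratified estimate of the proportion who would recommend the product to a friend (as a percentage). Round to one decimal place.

Post-stratification weights by population share, not respondent share:
  Grade 5: (210/1,000) × 39.3 = 8.253
  Grade 6: (210/1,000) × 45.1 = 9.471
  Grade 7: (100/1,000) × 53.2 = 5.32
  Grade 8: (270/1,000) × 34.4 = 9.288
  Grade 9: (210/1,000) × 63.4 = 13.314
Post-stratified estimate = 45.646 → 45.6%.

45.6%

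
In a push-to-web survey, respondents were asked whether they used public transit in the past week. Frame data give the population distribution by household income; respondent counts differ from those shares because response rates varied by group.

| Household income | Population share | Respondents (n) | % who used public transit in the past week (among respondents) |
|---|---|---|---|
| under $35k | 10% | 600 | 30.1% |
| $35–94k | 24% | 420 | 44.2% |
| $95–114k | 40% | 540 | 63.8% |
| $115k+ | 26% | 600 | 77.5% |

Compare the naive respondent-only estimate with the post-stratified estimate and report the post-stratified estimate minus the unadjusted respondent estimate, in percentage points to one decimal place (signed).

+4.9 percentage points

Unadjusted (pooled respondent) estimate weights by respondent counts:
  (600/2160)×30.1 + (420/2160)×44.2 + (540/2160)×63.8 + (600/2160)×77.5 = 54.4333%
Post-stratifying to population shares instead:
  0.1×30.1 + 0.24×44.2 + 0.4×63.8 + 0.26×77.5 = 59.288%
Difference = 59.288 − 54.4333 = 4.8547 pp.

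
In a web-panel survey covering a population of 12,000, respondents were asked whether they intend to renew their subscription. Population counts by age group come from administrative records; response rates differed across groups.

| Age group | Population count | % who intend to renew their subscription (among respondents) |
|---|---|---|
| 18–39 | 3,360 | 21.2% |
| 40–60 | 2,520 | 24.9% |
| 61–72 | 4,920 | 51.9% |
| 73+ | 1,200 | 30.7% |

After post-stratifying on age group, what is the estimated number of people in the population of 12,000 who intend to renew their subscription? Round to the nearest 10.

Apply each group's respondent rate to its population count:
  18–39: 3,360 × 21.2% = 712.32
  40–60: 2,520 × 24.9% = 627.48
  61–72: 4,920 × 51.9% = 2553.48
  73+: 1,200 × 30.7% = 368.4
Estimated total = 4261.68 → 4,260.

4,260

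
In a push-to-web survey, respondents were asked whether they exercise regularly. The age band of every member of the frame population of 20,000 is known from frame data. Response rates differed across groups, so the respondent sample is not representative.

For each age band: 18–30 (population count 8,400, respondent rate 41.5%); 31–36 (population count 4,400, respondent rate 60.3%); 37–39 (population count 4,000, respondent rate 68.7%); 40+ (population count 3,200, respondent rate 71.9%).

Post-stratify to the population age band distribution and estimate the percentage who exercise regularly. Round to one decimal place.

55.9%

Reweight to the known age band distribution:
  18–30: (8,400/20,000) × 41.5 = 17.43
  31–36: (4,400/20,000) × 60.3 = 13.266
  37–39: (4,000/20,000) × 68.7 = 13.74
  40+: (3,200/20,000) × 71.9 = 11.504
Post-stratified estimate = 55.94 → 55.9%.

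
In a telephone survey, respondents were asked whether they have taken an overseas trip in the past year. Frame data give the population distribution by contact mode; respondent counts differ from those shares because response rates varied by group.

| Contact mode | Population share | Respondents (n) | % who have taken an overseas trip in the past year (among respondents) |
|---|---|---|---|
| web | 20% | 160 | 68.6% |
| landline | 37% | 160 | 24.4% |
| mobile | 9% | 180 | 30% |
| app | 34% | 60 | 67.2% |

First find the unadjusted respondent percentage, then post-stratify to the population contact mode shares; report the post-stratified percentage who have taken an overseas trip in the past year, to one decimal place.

Naive respondent-only estimate (weights = respondent counts):
  (160/560)×68.6 + (160/560)×24.4 + (180/560)×30 + (60/560)×67.2 = 43.4143%
Reweighting by population contact mode shares:
  0.2×68.6 + 0.37×24.4 + 0.09×30 + 0.34×67.2 = 48.296%

48.3%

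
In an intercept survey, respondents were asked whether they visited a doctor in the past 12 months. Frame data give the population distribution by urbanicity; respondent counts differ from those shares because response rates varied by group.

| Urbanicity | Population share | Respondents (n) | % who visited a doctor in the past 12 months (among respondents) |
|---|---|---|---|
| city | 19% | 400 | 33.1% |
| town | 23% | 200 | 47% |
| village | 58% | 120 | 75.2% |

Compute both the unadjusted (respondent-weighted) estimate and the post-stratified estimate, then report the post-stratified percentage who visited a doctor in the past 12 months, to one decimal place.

Without adjustment, the pooled respondent share is:
  (400/720)×33.1 + (200/720)×47 + (120/720)×75.2 = 43.9778%
Post-stratifying to population shares instead:
  0.19×33.1 + 0.23×47 + 0.58×75.2 = 60.715%

60.7%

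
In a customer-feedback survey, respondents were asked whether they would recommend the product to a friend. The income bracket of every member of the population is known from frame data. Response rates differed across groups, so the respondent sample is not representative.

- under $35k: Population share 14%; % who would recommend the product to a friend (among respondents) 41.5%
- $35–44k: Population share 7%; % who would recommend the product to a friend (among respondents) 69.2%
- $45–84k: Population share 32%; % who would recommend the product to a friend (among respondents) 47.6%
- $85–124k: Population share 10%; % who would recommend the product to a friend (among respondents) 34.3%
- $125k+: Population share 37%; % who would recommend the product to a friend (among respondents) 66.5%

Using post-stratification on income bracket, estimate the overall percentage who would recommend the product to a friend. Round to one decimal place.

53.9%

Weight each group's respondent value by its population share:
  under $35k: 0.14 × 41.5 = 5.81
  $35–44k: 0.07 × 69.2 = 4.844
  $45–84k: 0.32 × 47.6 = 15.232
  $85–124k: 0.1 × 34.3 = 3.43
  $125k+: 0.37 × 66.5 = 24.605
Post-stratified estimate = 53.921 → 53.9%.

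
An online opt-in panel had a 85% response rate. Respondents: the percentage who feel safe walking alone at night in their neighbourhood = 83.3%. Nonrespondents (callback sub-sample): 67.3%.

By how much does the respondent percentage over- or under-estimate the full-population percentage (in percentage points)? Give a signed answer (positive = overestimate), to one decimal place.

Nonresponse fraction = 1 − 0.85 = 0.15.
Bias = (nonresponse fraction) × (respondent percentage − nonrespondent percentage)
     = 0.15 × (83.3 − 67.3) = 0.15 × 16 = 2.4.

+2.4 percentage points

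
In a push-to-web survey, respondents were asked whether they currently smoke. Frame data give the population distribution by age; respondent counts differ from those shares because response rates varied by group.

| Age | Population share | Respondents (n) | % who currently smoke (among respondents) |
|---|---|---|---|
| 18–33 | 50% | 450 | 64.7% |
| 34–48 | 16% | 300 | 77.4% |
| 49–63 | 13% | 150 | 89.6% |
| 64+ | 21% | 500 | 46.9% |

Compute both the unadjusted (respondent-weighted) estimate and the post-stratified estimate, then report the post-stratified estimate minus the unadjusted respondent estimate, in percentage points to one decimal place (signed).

+2.5 percentage points

Unadjusted (pooled respondent) estimate weights by respondent counts:
  (450/1400)×64.7 + (300/1400)×77.4 + (150/1400)×89.6 + (500/1400)×46.9 = 63.7321%
Post-stratified estimate weights by population shares:
  0.5×64.7 + 0.16×77.4 + 0.13×89.6 + 0.21×46.9 = 66.231%
Difference = 66.231 − 63.7321 = 2.4989 pp.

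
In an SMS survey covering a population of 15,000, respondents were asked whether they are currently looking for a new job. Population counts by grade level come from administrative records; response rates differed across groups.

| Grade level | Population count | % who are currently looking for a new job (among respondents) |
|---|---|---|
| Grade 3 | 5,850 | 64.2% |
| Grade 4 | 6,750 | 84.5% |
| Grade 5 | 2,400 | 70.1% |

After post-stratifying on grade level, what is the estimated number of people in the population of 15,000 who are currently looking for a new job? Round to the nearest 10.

11,140

Apply each group's respondent rate to its population count:
  Grade 3: 5,850 × 64.2% = 3755.7
  Grade 4: 6,750 × 84.5% = 5703.75
  Grade 5: 2,400 × 70.1% = 1682.4
Estimated total = 11141.9 → 11,140.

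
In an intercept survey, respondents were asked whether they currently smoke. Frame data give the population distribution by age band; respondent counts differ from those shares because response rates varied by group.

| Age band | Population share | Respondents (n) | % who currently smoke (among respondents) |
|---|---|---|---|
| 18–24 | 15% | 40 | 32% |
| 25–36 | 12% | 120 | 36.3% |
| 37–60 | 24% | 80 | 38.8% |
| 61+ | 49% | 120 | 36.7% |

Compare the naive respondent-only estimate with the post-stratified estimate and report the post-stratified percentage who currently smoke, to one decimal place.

36.5%

Unadjusted (pooled respondent) estimate weights by respondent counts:
  (40/360)×32 + (120/360)×36.3 + (80/360)×38.8 + (120/360)×36.7 = 36.5111%
Post-stratifying to population shares instead:
  0.15×32 + 0.12×36.3 + 0.24×38.8 + 0.49×36.7 = 36.451%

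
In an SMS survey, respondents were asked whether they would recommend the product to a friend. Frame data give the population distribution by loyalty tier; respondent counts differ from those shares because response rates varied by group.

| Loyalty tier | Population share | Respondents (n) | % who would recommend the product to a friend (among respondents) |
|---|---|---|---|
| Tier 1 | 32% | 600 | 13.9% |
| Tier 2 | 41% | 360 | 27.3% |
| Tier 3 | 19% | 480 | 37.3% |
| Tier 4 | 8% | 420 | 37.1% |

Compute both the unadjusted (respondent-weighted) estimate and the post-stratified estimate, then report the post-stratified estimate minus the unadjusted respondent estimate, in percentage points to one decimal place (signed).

Without adjustment, the pooled respondent share is:
  (600/1860)×13.9 + (360/1860)×27.3 + (480/1860)×37.3 + (420/1860)×37.1 = 27.771%
Post-stratifying to population shares instead:
  0.32×13.9 + 0.41×27.3 + 0.19×37.3 + 0.08×37.1 = 25.696%
Difference = 25.696 − 27.771 = -2.075 pp.

-2.1 percentage points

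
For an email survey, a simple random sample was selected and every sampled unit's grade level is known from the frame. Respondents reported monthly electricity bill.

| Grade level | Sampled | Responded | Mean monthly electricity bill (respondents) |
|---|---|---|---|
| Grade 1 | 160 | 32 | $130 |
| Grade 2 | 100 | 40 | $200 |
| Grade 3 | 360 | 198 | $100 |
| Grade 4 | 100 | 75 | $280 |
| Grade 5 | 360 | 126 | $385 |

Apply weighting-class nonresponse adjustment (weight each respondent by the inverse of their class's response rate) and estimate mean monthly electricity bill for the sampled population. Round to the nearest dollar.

Response rates by class: Grade 1 32/160 = 20%, Grade 2 40/100 = 40%, Grade 3 198/360 = 55%, Grade 4 75/100 = 75%, Grade 5 126/360 = 35%.
Weighting each respondent by the inverse class response rate inflates each class back to its sampled size, so the class weight is n_sampled:
  Grade 1: 160 × 130 = 20,800
  Grade 2: 100 × 200 = 20,000
  Grade 3: 360 × 100 = 36,000
  Grade 4: 100 × 280 = 28,000
  Grade 5: 360 × 385 = 138,600
Adjusted estimate = 243,400 / 1,080 = 225.37 → $225.

$225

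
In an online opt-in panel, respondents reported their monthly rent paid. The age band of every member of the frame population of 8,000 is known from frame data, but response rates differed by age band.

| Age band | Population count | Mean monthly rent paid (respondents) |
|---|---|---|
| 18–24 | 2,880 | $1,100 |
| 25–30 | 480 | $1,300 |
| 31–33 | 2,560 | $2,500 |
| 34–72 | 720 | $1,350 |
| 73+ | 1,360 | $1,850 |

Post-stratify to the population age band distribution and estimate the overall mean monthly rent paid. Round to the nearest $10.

$1,710

Reweight to the known age band distribution:
  18–24: (2,880/8,000) × 1100 = 396
  25–30: (480/8,000) × 1300 = 78
  31–33: (2,560/8,000) × 2500 = 800
  34–72: (720/8,000) × 1350 = 121.5
  73+: (1,360/8,000) × 1850 = 314.5
Post-stratified estimate = 1710 → $1,710.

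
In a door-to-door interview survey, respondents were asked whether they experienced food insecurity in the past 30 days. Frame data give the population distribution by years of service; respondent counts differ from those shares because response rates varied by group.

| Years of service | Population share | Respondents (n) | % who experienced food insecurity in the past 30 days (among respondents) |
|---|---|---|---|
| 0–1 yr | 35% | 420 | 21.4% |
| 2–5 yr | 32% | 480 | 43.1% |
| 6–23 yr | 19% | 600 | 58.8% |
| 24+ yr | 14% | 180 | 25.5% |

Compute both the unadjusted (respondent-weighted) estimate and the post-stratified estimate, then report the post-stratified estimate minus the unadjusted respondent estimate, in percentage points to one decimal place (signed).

Unadjusted (pooled respondent) estimate weights by respondent counts:
  (420/1680)×21.4 + (480/1680)×43.1 + (600/1680)×58.8 + (180/1680)×25.5 = 41.3964%
Post-stratifying to population shares instead:
  0.35×21.4 + 0.32×43.1 + 0.19×58.8 + 0.14×25.5 = 36.024%
Difference = 36.024 − 41.3964 = -5.3724 pp.

-5.4 percentage points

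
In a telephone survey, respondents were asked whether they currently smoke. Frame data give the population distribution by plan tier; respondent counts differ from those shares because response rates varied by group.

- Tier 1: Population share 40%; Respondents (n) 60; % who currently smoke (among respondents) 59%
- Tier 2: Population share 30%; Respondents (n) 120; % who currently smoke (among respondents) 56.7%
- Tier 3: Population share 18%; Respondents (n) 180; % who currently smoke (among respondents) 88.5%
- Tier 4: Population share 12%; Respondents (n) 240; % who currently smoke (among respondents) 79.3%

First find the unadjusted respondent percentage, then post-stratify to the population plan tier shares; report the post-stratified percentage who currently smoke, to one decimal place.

66.1%

Unadjusted (pooled respondent) estimate weights by respondent counts:
  (60/600)×59 + (120/600)×56.7 + (180/600)×88.5 + (240/600)×79.3 = 75.51%
Post-stratified estimate weights by population shares:
  0.4×59 + 0.3×56.7 + 0.18×88.5 + 0.12×79.3 = 66.056%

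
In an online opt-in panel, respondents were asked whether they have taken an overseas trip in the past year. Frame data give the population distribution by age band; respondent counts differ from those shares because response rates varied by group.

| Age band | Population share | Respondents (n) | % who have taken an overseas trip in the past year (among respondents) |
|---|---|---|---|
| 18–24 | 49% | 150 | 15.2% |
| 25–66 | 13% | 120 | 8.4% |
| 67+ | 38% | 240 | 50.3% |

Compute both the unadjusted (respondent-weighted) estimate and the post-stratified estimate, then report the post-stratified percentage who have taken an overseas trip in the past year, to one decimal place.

Naive respondent-only estimate (weights = respondent counts):
  (150/510)×15.2 + (120/510)×8.4 + (240/510)×50.3 = 30.1176%
Post-stratified estimate weights by population shares:
  0.49×15.2 + 0.13×8.4 + 0.38×50.3 = 27.654%

27.7%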